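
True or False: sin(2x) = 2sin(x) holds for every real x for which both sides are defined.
False.

Claim: sin(2x) = 2sin(x).
Test a specific point where both sides are defined: x = 2π/3.
LHS = sin(2x) ≈ -0.8660
RHS = 2sin(x) ≈ 1.7321
Since -0.8660 ≠ 1.7321, the equation fails at this point, so it cannot hold for every real x for which both sides are defined.
The correct double-angle formula is sin(2x) = 2sin(x)cos(x).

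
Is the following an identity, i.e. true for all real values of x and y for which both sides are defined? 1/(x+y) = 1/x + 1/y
No, this is NOT an identity.

Claim: 1/(x+y) = 1/x + 1/y.
Test a specific point where both sides are defined: x = 4, y = 3/2.
LHS = 1/(x+y) ≈ 0.1818
RHS = 1/x + 1/y ≈ 0.9167
Since 0.1818 ≠ 0.9167, the equation fails at this point, so it cannot hold for all real values of x and y for which both sides are defined.
1/x + 1/y = (x+y)/(xy), which is not 1/(x+y).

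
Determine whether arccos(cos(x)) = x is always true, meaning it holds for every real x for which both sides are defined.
Claim: arccos(cos(x)) = x.
Test a specific point where both sides are defined: x = -π/3.
LHS = arccos(cos(x)) ≈ 1.0472
RHS = x ≈ -1.0472
Since 1.0472 ≠ -1.0472, the equation fails at this point, so it cannot hold for every real x for which both sides are defined.
arccos only returns values in [0, π], so arccos(cos(x)) = x holds only for x in that interval, not for all real x.

Conclusion: No, this is NOT an identity.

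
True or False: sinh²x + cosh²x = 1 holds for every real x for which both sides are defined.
Claim: sinh²x + cosh²x = 1.
Test a specific point where both sides are defined: x = 1/2.
LHS = sinh²x + cosh²x ≈ 1.5431
RHS = 1 ≈ 1.0000
Since 1.5431 ≠ 1.0000, the equation fails at this point, so it cannot hold for every real x for which both sides are defined.
The correct hyperbolic identity is cosh²x - sinh²x = 1 (a difference); the sum sinh²x + cosh²x equals cosh(2x).

Conclusion: False.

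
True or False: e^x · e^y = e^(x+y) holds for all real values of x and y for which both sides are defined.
Claim: e^x · e^y = e^(x+y).
Reasoning: This is the law of exponents for a common base: multiplying powers adds exponents. E.g. from the series, (Σ x^j/j!)(Σ y^k/k!) = Σ_m (Σ_{j+k=m} x^j y^k/(j!k!)) = Σ_m (x+y)^m/m! by the binomial theorem.
So the two sides agree for all real values of x and y for which both sides are defined.

Conclusion: True.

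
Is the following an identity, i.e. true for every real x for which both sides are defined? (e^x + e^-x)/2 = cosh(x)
Yes, this is an identity.

Claim: (e^x + e^-x)/2 = cosh(x).
Reasoning: This is exactly the definition of the hyperbolic cosine: cosh(x) := (e^x + e^-x)/2.
So the two sides agree for every real x for which both sides are defined.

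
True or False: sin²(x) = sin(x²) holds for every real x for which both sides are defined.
Claim: sin²(x) = sin(x²).
Test a specific point where both sides are defined: x = -π/3.
LHS = sin²(x) ≈ 0.7500
RHS = sin(x²) ≈ 0.8897
Since 0.7500 ≠ 0.8897, the equation fails at this point, so it cannot hold for every real x for which both sides are defined.
sin²(x) means (sin x)², squaring the output; sin(x²) squares the input. These are different functions.

Conclusion: False.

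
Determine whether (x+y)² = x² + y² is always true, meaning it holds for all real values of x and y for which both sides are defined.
No, this is NOT an identity.

Claim: (x+y)² = x² + y².
Test a specific point where both sides are defined: x = -1, y = 1.
LHS = (x+y)² ≈ 0.0000
RHS = x² + y² ≈ 2.0000
Since 0.0000 ≠ 2.0000, the equation fails at this point, so it cannot hold for all real values of x and y for which both sides are defined.
The correct expansion is (x+y)² = x² + 2xy + y²; the cross term 2xy is missing.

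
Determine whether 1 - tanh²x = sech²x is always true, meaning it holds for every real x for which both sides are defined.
Claim: 1 - tanh²x = sech²x.
Reasoning: Divide cosh²x - sinh²x = 1 through by cosh²x (never zero): 1 - tanh²x = 1/cosh²x = sech²x.
So the two sides agree for every real x for which both sides are defined.

Conclusion: Yes, this is an identity.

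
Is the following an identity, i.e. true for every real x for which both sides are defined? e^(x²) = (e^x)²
No, this is NOT an identity.

Claim: e^(x²) = (e^x)².
Test a specific point where both sides are defined: x = 1.
LHS = e^(x²) ≈ 2.7183
RHS = (e^x)² ≈ 7.3891
Since 2.7183 ≠ 7.3891, the equation fails at this point, so it cannot hold for every real x for which both sides are defined.
(e^x)² = e^(2x), and 2x ≠ x² in general.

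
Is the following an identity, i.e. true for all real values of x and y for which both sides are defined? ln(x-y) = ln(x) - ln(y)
Claim: ln(x-y) = ln(x) - ln(y).
Test a specific point where both sides are defined: x = 3/2, y = 1/2.
LHS = ln(x-y) ≈ 0.0000
RHS = ln(x) - ln(y) ≈ 1.0986
Since 0.0000 ≠ 1.0986, the equation fails at this point, so it cannot hold for all real values of x and y for which both sides are defined.
ln(x) - ln(y) = ln(x/y), not ln(x-y).

Conclusion: No, this is NOT an identity.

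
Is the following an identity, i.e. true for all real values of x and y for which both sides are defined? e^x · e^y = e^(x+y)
Claim: e^x · e^y = e^(x+y).
Reasoning: This is the law of exponents for a common base: multiplying powers adds exponents. E.g. from the series, (Σ x^j/j!)(Σ y^k/k!) = Σ_m (Σ_{j+k=m} x^j y^k/(j!k!)) = Σ_m (x+y)^m/m! by the binomial theorem.
So the two sides agree for all real values of x and y for which both sides are defined.

Conclusion: Yes, this is an identity.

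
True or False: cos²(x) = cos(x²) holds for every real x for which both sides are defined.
Claim: cos²(x) = cos(x²).
Test a specific point where both sides are defined: x = -π/3.
LHS = cos²(x) ≈ 0.2500
RHS = cos(x²) ≈ 0.4566
Since 0.2500 ≠ 0.4566, the equation fails at this point, so it cannot hold for every real x for which both sides are defined.
cos²(x) means (cos x)², squaring the output; cos(x²) squares the input. These are different functions.

Conclusion: False.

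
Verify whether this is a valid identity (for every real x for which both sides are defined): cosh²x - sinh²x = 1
Claim: cosh²x - sinh²x = 1.
Reasoning: With cosh(x) = (e^x + e^-x)/2 and sinh(x) = (e^x - e^-x)/2: cosh²x = (e^(2x) + 2 + e^(-2x))/4 and sinh²x = (e^(2x) - 2 + e^(-2x))/4. Subtracting leaves 4/4 = 1.
So the two sides agree for every real x for which both sides are defined.

Conclusion: Yes, this is an identity.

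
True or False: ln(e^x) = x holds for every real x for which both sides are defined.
True.

Claim: ln(e^x) = x.
Reasoning: ln is the inverse of the exponential: ln(e^x) asks for the exponent p with e^p = e^x, and since e^p is one-to-one that exponent is p = x.
So the two sides agree for every real x for which both sides are defined.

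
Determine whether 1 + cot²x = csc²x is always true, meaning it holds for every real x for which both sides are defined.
Yes, this is an identity.

Claim: 1 + cot²x = csc²x.
Reasoning: Start from sin²x + cos²x = 1 and divide every term by sin²x (allowed wherever cot x and csc x are defined): 1 + cot²x = 1/sin²x = csc²x.
So the two sides agree for every real x for which both sides are defined.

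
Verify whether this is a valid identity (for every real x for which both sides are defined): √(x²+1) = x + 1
No, this is NOT an identity.

Claim: √(x²+1) = x + 1.
Test a specific point where both sides are defined: x = 4.
LHS = √(x²+1) ≈ 4.1231
RHS = x + 1 ≈ 5.0000
Since 4.1231 ≠ 5.0000, the equation fails at this point, so it cannot hold for every real x for which both sides are defined.
(x+1)² = x² + 2x + 1 ≠ x² + 1 unless x = 0.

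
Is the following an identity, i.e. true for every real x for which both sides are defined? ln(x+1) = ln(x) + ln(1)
No, this is NOT an identity.

Claim: ln(x+1) = ln(x) + ln(1).
Test a specific point where both sides are defined: x = 5.
LHS = ln(x+1) ≈ 1.7918
RHS = ln(x) + ln(1) ≈ 1.6094
Since 1.7918 ≠ 1.6094, the equation fails at this point, so it cannot hold for every real x for which both sides are defined.
ln(1) = 0, so the right side is just ln(x), which differs from ln(x+1).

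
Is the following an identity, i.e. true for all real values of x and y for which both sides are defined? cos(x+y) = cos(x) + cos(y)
No, this is NOT an identity.

Claim: cos(x+y) = cos(x) + cos(y).
Test a specific point where both sides are defined: x = -π/2, y = π/3.
LHS = cos(x+y) ≈ 0.8660
RHS = cos(x) + cos(y) ≈ 0.5000
Since 0.8660 ≠ 0.5000, the equation fails at this point, so it cannot hold for all real values of x and y for which both sides are defined.
The correct expansion is cos(x+y) = cos(x)cos(y) - sin(x)sin(y); cosine is not additive.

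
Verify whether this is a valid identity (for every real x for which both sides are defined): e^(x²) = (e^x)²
Claim: e^(x²) = (e^x)².
Test a specific point where both sides are defined: x = 3/2.
LHS = e^(x²) ≈ 9.4877
RHS = (e^x)² ≈ 20.0855
Since 9.4877 ≠ 20.0855, the equation fails at this point, so it cannot hold for every real x for which both sides are defined.
(e^x)² = e^(2x), and 2x ≠ x² in general.

Conclusion: No, this is NOT an identity.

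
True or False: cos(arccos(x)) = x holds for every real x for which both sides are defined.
True.

Claim: cos(arccos(x)) = x.
Reasoning: For -1 ≤ x ≤ 1 (where arccos is defined), arccos(x) is by definition an angle whose cosine equals x. Taking the cosine of that angle returns x. (Note the other order, arccos(cos x) = x, is NOT an identity.)
So the two sides agree for every real x for which both sides are defined.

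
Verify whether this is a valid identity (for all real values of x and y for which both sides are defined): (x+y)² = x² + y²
Claim: (x+y)² = x² + y².
Test a specific point where both sides are defined: x = -3, y = 5.
LHS = (x+y)² ≈ 4.0000
RHS = x² + y² ≈ 34.0000
Since 4.0000 ≠ 34.0000, the equation fails at this point, so it cannot hold for all real values of x and y for which both sides are defined.
The correct expansion is (x+y)² = x² + 2xy + y²; the cross term 2xy is missing.

Conclusion: No, this is NOT an identity.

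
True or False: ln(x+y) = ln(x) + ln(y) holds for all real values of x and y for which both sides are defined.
Claim: ln(x+y) = ln(x) + ln(y).
Test a specific point where both sides are defined: x = 1/2, y = 1/2.
LHS = ln(x+y) ≈ 0.0000
RHS = ln(x) + ln(y) ≈ -1.3863
Since 0.0000 ≠ -1.3863, the equation fails at this point, so it cannot hold for all real values of x and y for which both sides are defined.
ln(x) + ln(y) = ln(xy), not ln(x+y).

Conclusion: False.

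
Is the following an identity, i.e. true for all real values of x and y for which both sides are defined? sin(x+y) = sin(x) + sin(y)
No, this is NOT an identity.

Claim: sin(x+y) = sin(x) + sin(y).
Test a specific point where both sides are defined: x = π/6, y = 2π/3.
LHS = sin(x+y) ≈ 0.5000
RHS = sin(x) + sin(y) ≈ 1.3660
Since 0.5000 ≠ 1.3660, the equation fails at this point, so it cannot hold for all real values of x and y for which both sides are defined.
The correct expansion is sin(x+y) = sin(x)cos(y) + cos(x)sin(y); sine is not additive.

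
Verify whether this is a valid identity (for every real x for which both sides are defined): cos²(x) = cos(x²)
Claim: cos²(x) = cos(x²).
Test a specific point where both sides are defined: x = 3π/4.
LHS = cos²(x) ≈ 0.5000
RHS = cos(x²) ≈ 0.7442
Since 0.5000 ≠ 0.7442, the equation fails at this point, so it cannot hold for every real x for which both sides are defined.
cos²(x) means (cos x)², squaring the output; cos(x²) squares the input. These are different functions.

Conclusion: No, this is NOT an identity.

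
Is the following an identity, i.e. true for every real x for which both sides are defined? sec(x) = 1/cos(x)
Yes, this is an identity.

Claim: sec(x) = 1/cos(x).
Reasoning: sec(x) is by definition the reciprocal of cos(x), wherever cos(x) ≠ 0.
So the two sides agree for every real x for which both sides are defined.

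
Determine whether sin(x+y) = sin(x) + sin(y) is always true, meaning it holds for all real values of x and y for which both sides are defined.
No, this is NOT an identity.

Claim: sin(x+y) = sin(x) + sin(y).
Test a specific point where both sides are defined: x = π/4, y = π/4.
LHS = sin(x+y) ≈ 1.0000
RHS = sin(x) + sin(y) ≈ 1.4142
Since 1.0000 ≠ 1.4142, the equation fails at this point, so it cannot hold for all real values of x and y for which both sides are defined.
The correct expansion is sin(x+y) = sin(x)cos(y) + cos(x)sin(y); sine is not additive.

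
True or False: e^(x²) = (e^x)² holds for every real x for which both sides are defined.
Claim: e^(x²) = (e^x)².
Test a specific point where both sides are defined: x = -3.
LHS = e^(x²) ≈ 8103.0839
RHS = (e^x)² ≈ 0.0025
Since 8103.0839 ≠ 0.0025, the equation fails at this point, so it cannot hold for every real x for which both sides are defined.
(e^x)² = e^(2x), and 2x ≠ x² in general.

Conclusion: False.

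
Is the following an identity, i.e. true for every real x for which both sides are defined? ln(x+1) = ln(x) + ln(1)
Claim: ln(x+1) = ln(x) + ln(1).
Test a specific point where both sides are defined: x = 4.
LHS = ln(x+1) ≈ 1.6094
RHS = ln(x) + ln(1) ≈ 1.3863
Since 1.6094 ≠ 1.3863, the equation fails at this point, so it cannot hold for every real x for which both sides are defined.
ln(1) = 0, so the right side is just ln(x), which differs from ln(x+1).

Conclusion: No, this is NOT an identity.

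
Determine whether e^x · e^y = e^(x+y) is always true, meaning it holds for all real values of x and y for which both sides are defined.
Yes, this is an identity.

Claim: e^x · e^y = e^(x+y).
Reasoning: This is the law of exponents for a common base: multiplying powers adds exponents. E.g. from the series, (Σ x^j/j!)(Σ y^k/k!) = Σ_m (Σ_{j+k=m} x^j y^k/(j!k!)) = Σ_m (x+y)^m/m! by the binomial theorem.
So the two sides agree for all real values of x and y for which both sides are defined.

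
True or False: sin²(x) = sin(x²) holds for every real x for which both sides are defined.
False.

Claim: sin²(x) = sin(x²).
Test a specific point where both sides are defined: x = 3π/4.
LHS = sin²(x) ≈ 0.5000
RHS = sin(x²) ≈ -0.6680
Since 0.5000 ≠ -0.6680, the equation fails at this point, so it cannot hold for every real x for which both sides are defined.
sin²(x) means (sin x)², squaring the output; sin(x²) squares the input. These are different functions.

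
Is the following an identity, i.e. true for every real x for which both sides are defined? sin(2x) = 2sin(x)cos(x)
Claim: sin(2x) = 2sin(x)cos(x).
Reasoning: Put y = x in the addition formula sin(x+y) = sin(x)cos(y) + cos(x)sin(y): sin(2x) = sin(x)cos(x) + cos(x)sin(x) = 2sin(x)cos(x).
So the two sides agree for every real x for which both sides are defined.

Conclusion: Yes, this is an identity.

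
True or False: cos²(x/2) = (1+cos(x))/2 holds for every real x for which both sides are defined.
True.

Claim: cos²(x/2) = (1+cos(x))/2.
Reasoning: Use cos(2θ) = 2cos²θ - 1 with θ = x/2: cos(x) = 2cos²(x/2) - 1. Solving for cos²(x/2) gives (1 + cos(x))/2.
So the two sides agree for every real x for which both sides are defined.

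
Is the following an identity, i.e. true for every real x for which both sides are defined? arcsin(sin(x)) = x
Claim: arcsin(sin(x)) = x.
Test a specific point where both sides are defined: x = 2π/3.
LHS = arcsin(sin(x)) ≈ 1.0472
RHS = x ≈ 2.0944
Since 1.0472 ≠ 2.0944, the equation fails at this point, so it cannot hold for every real x for which both sides are defined.
arcsin only returns values in [-π/2, π/2], so arcsin(sin(x)) = x holds only for x in that interval, not for all real x.

Conclusion: No, this is NOT an identity.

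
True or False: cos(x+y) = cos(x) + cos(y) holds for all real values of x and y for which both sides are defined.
False.

Claim: cos(x+y) = cos(x) + cos(y).
Test a specific point where both sides are defined: x = π, y = π/6.
LHS = cos(x+y) ≈ -0.8660
RHS = cos(x) + cos(y) ≈ -0.1340
Since -0.8660 ≠ -0.1340, the equation fails at this point, so it cannot hold for all real values of x and y for which both sides are defined.
The correct expansion is cos(x+y) = cos(x)cos(y) - sin(x)sin(y); cosine is not additive.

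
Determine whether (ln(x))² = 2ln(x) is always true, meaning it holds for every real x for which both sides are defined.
Claim: (ln(x))² = 2ln(x).
Test a specific point where both sides are defined: x = 3/2.
LHS = (ln(x))² ≈ 0.1644
RHS = 2ln(x) ≈ 0.8109
Since 0.1644 ≠ 0.8109, the equation fails at this point, so it cannot hold for every real x for which both sides are defined.
2ln(x) equals ln(x²), which is not the same as (ln x)².

Conclusion: No, this is NOT an identity.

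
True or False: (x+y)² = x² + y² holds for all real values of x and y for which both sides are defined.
Claim: (x+y)² = x² + y².
Test a specific point where both sides are defined: x = 2, y = 3.
LHS = (x+y)² ≈ 25.0000
RHS = x² + y² ≈ 13.0000
Since 25.0000 ≠ 13.0000, the equation fails at this point, so it cannot hold for all real values of x and y for which both sides are defined.
The correct expansion is (x+y)² = x² + 2xy + y²; the cross term 2xy is missing.

Conclusion: False.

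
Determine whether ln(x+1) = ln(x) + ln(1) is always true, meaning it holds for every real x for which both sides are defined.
Claim: ln(x+1) = ln(x) + ln(1).
Test a specific point where both sides are defined: x = 4.
LHS = ln(x+1) ≈ 1.6094
RHS = ln(x) + ln(1) ≈ 1.3863
Since 1.6094 ≠ 1.3863, the equation fails at this point, so it cannot hold for every real x for which both sides are defined.
ln(1) = 0, so the right side is just ln(x), which differs from ln(x+1).

Conclusion: No, this is NOT an identity.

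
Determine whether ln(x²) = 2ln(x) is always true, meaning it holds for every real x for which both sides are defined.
Claim: ln(x²) = 2ln(x).
Reasoning: The right side requires x > 0. For x > 0, x² = (e^(ln x))² = e^(2ln x), so ln(x²) = 2ln(x). (For x < 0 the right side is undefined, so those values are outside the claim.)
So the two sides agree for every real x for which both sides are defined.

Conclusion: Yes, this is an identity.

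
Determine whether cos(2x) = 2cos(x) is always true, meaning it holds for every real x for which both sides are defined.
No, this is NOT an identity.

Claim: cos(2x) = 2cos(x).
Test a specific point where both sides are defined: x = π.
LHS = cos(2x) ≈ 1.0000
RHS = 2cos(x) ≈ -2.0000
Since 1.0000 ≠ -2.0000, the equation fails at this point, so it cannot hold for every real x for which both sides are defined.
The correct double-angle formula is cos(2x) = cos²x - sin²x.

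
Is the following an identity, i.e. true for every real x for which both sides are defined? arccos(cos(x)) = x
No, this is NOT an identity.

Claim: arccos(cos(x)) = x.
Test a specific point where both sides are defined: x = -π/2.
LHS = arccos(cos(x)) ≈ 1.5708
RHS = x ≈ -1.5708
Since 1.5708 ≠ -1.5708, the equation fails at this point, so it cannot hold for every real x for which both sides are defined.
arccos only returns values in [0, π], so arccos(cos(x)) = x holds only for x in that interval, not for all real x.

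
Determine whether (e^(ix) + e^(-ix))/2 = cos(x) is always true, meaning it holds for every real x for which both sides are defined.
Claim: (e^(ix) + e^(-ix))/2 = cos(x).
Reasoning: By Euler's formula e^(ix) = cos(x) + i·sin(x) and e^(-ix) = cos(x) - i·sin(x). Adding cancels the sine terms: e^(ix) + e^(-ix) = 2cos(x); divide by 2.
So the two sides agree for every real x for which both sides are defined.

Conclusion: Yes, this is an identity.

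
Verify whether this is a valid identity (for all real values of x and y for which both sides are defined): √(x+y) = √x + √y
Claim: √(x+y) = √x + √y.
Test a specific point where both sides are defined: x = 5, y = 4.
LHS = √(x+y) ≈ 3.0000
RHS = √x + √y ≈ 4.2361
Since 3.0000 ≠ 4.2361, the equation fails at this point, so it cannot hold for all real values of x and y for which both sides are defined.
Squaring the right side gives x + 2√(xy) + y, not x + y.

Conclusion: No, this is NOT an identity.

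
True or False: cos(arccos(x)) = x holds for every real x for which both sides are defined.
True.

Claim: cos(arccos(x)) = x.
Reasoning: For -1 ≤ x ≤ 1 (where arccos is defined), arccos(x) is by definition an angle whose cosine equals x. Taking the cosine of that angle returns x. (Note the other order, arccos(cos x) = x, is NOT an identity.)
So the two sides agree for every real x for which both sides are defined.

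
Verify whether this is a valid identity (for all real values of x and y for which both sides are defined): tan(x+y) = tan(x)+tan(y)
Claim: tan(x+y) = tan(x)+tan(y).
Test a specific point where both sides are defined: x = π/6, y = -π/4.
LHS = tan(x+y) ≈ -0.2679
RHS = tan(x)+tan(y) ≈ -0.4226
Since -0.2679 ≠ -0.4226, the equation fails at this point, so it cannot hold for all real values of x and y for which both sides are defined.
The correct formula is tan(x+y) = (tan(x) + tan(y))/(1 - tan(x)tan(y)).

Conclusion: No, this is NOT an identity.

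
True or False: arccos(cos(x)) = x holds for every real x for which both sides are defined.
Claim: arccos(cos(x)) = x.
Test a specific point where both sides are defined: x = -π/6.
LHS = arccos(cos(x)) ≈ 0.5236
RHS = x ≈ -0.5236
Since 0.5236 ≠ -0.5236, the equation fails at this point, so it cannot hold for every real x for which both sides are defined.
arccos only returns values in [0, π], so arccos(cos(x)) = x holds only for x in that interval, not for all real x.

Conclusion: False.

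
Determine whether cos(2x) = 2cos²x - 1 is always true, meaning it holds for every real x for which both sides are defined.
Yes, this is an identity.

Claim: cos(2x) = 2cos²x - 1.
Reasoning: cos(2x) = cos²x - sin²x. Replace sin²x by 1 - cos²x: cos²x - (1 - cos²x) = 2cos²x - 1.
So the two sides agree for every real x for which both sides are defined.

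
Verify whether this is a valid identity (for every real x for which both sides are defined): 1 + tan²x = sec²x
Claim: 1 + tan²x = sec²x.
Reasoning: Start from sin²x + cos²x = 1 and divide every term by cos²x (allowed wherever tan x and sec x are defined): tan²x + 1 = 1/cos²x = sec²x.
So the two sides agree for every real x for which both sides are defined.

Conclusion: Yes, this is an identity.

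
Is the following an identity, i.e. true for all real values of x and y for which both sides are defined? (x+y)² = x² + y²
Claim: (x+y)² = x² + y².
Test a specific point where both sides are defined: x = 3, y = 1.
LHS = (x+y)² ≈ 16.0000
RHS = x² + y² ≈ 10.0000
Since 16.0000 ≠ 10.0000, the equation fails at this point, so it cannot hold for all real values of x and y for which both sides are defined.
The correct expansion is (x+y)² = x² + 2xy + y²; the cross term 2xy is missing.

Conclusion: No, this is NOT an identity.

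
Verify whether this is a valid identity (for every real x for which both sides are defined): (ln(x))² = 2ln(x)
Claim: (ln(x))² = 2ln(x).
Test a specific point where both sides are defined: x = 2.
LHS = (ln(x))² ≈ 0.4805
RHS = 2ln(x) ≈ 1.3863
Since 0.4805 ≠ 1.3863, the equation fails at this point, so it cannot hold for every real x for which both sides are defined.
2ln(x) equals ln(x²), which is not the same as (ln x)².

Conclusion: No, this is NOT an identity.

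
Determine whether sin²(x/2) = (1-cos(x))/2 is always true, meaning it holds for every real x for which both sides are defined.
Claim: sin²(x/2) = (1-cos(x))/2.
Reasoning: Use cos(2θ) = 1 - 2sin²θ with θ = x/2: cos(x) = 1 - 2sin²(x/2). Solving for sin²(x/2) gives (1 - cos(x))/2.
So the two sides agree for every real x for which both sides are defined.

Conclusion: Yes, this is an identity.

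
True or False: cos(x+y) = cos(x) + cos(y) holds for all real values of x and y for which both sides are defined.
Claim: cos(x+y) = cos(x) + cos(y).
Test a specific point where both sides are defined: x = -π/3, y = -π/3.
LHS = cos(x+y) ≈ -0.5000
RHS = cos(x) + cos(y) ≈ 1.0000
Since -0.5000 ≠ 1.0000, the equation fails at this point, so it cannot hold for all real values of x and y for which both sides are defined.
The correct expansion is cos(x+y) = cos(x)cos(y) - sin(x)sin(y); cosine is not additive.

Conclusion: False.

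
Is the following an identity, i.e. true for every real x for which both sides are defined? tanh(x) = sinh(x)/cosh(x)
Yes, this is an identity.

Claim: tanh(x) = sinh(x)/cosh(x).
Reasoning: tanh(x) is defined as sinh(x)/cosh(x) = (e^x - e^-x)/(e^x + e^-x); cosh(x) ≥ 1 is never zero, so this holds for every real x.
So the two sides agree for every real x for which both sides are defined.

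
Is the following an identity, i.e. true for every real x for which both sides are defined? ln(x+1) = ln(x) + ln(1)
No, this is NOT an identity.

Claim: ln(x+1) = ln(x) + ln(1).
Test a specific point where both sides are defined: x = 3.
LHS = ln(x+1) ≈ 1.3863
RHS = ln(x) + ln(1) ≈ 1.0986
Since 1.3863 ≠ 1.0986, the equation fails at this point, so it cannot hold for every real x for which both sides are defined.
ln(1) = 0, so the right side is just ln(x), which differs from ln(x+1).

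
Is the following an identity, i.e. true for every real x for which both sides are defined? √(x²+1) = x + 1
Claim: √(x²+1) = x + 1.
Test a specific point where both sides are defined: x = -1.
LHS = √(x²+1) ≈ 1.4142
RHS = x + 1 ≈ 0.0000
Since 1.4142 ≠ 0.0000, the equation fails at this point, so it cannot hold for every real x for which both sides are defined.
(x+1)² = x² + 2x + 1 ≠ x² + 1 unless x = 0.

Conclusion: No, this is NOT an identity.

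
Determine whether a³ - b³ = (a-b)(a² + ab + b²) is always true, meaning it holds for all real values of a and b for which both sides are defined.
Claim: a³ - b³ = (a-b)(a² + ab + b²).
Reasoning: Expand the right side: (a-b)(a² + ab + b²) = a³ + a²b + ab² - a²b - ab² - b³ = a³ - b³ (the middle terms cancel in pairs).
So the two sides agree for all real values of a and b for which both sides are defined.

Conclusion: Yes, this is an identity.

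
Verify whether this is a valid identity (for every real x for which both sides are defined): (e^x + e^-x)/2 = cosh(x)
Claim: (e^x + e^-x)/2 = cosh(x).
Reasoning: This is exactly the definition of the hyperbolic cosine: cosh(x) := (e^x + e^-x)/2.
So the two sides agree for every real x for which both sides are defined.

Conclusion: Yes, this is an identity.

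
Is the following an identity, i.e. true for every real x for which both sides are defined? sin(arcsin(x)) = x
Claim: sin(arcsin(x)) = x.
Reasoning: For -1 ≤ x ≤ 1 (where arcsin is defined), arcsin(x) is by definition an angle whose sine equals x. Taking the sine of that angle returns x. (Note the other order, arcsin(sin x) = x, is NOT an identity.)
So the two sides agree for every real x for which both sides are defined.

Conclusion: Yes, this is an identity.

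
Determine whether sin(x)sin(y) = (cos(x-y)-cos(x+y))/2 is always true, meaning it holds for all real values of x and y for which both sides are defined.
Claim: sin(x)sin(y) = (cos(x-y)-cos(x+y))/2.
Reasoning: cos(x-y) = cos(x)cos(y) + sin(x)sin(y) and cos(x+y) = cos(x)cos(y) - sin(x)sin(y). Subtracting, cos(x-y) - cos(x+y) = 2sin(x)sin(y); divide by 2.
So the two sides agree for all real values of x and y for which both sides are defined.

Conclusion: Yes, this is an identity.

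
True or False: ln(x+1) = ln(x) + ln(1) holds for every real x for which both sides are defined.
Claim: ln(x+1) = ln(x) + ln(1).
Test a specific point where both sides are defined: x = 3/2.
LHS = ln(x+1) ≈ 0.9163
RHS = ln(x) + ln(1) ≈ 0.4055
Since 0.9163 ≠ 0.4055, the equation fails at this point, so it cannot hold for every real x for which both sides are defined.
ln(1) = 0, so the right side is just ln(x), which differs from ln(x+1).

Conclusion: False.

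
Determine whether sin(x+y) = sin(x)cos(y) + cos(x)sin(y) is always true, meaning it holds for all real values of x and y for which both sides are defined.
Yes, this is an identity.

Claim: sin(x+y) = sin(x)cos(y) + cos(x)sin(y).
Reasoning: By Euler's formula e^(i(x+y)) = e^(ix)·e^(iy) = (cos x + i·sin x)(cos y + i·sin y). The imaginary part of the left side is sin(x+y); the imaginary part of the product is sin(x)cos(y) + cos(x)sin(y).
So the two sides agree for all real values of x and y for which both sides are defined.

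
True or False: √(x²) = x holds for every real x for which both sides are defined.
Claim: √(x²) = x.
Test a specific point where both sides are defined: x = -3.
LHS = √(x²) ≈ 3.0000
RHS = x ≈ -3.0000
Since 3.0000 ≠ -3.0000, the equation fails at this point, so it cannot hold for every real x for which both sides are defined.
√(x²) = |x|, which differs from x whenever x < 0 (both sides are defined for every real x).

Conclusion: False.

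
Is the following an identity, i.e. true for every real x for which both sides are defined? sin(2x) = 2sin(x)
Claim: sin(2x) = 2sin(x).
Test a specific point where both sides are defined: x = -π/4.
LHS = sin(2x) ≈ -1.0000
RHS = 2sin(x) ≈ -1.4142
Since -1.0000 ≠ -1.4142, the equation fails at this point, so it cannot hold for every real x for which both sides are defined.
The correct double-angle formula is sin(2x) = 2sin(x)cos(x).

Conclusion: No, this is NOT an identity.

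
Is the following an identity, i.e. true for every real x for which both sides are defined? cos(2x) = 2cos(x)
Claim: cos(2x) = 2cos(x).
Test a specific point where both sides are defined: x = -π/2.
LHS = cos(2x) ≈ -1.0000
RHS = 2cos(x) ≈ 0.0000
Since -1.0000 ≠ 0.0000, the equation fails at this point, so it cannot hold for every real x for which both sides are defined.
The correct double-angle formula is cos(2x) = cos²x - sin²x.

Conclusion: No, this is NOT an identity.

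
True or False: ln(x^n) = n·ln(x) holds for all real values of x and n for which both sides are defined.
Claim: ln(x^n) = n·ln(x).
Reasoning: The right side requires x > 0. For x > 0, x^n = (e^(ln x))^n = e^(n·ln x), so taking ln of both sides gives ln(x^n) = n·ln(x).
So the two sides agree for all real values of x and n for which both sides are defined.

Conclusion: True.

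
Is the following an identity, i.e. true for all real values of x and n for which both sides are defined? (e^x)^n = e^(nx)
Claim: (e^x)^n = e^(nx).
Reasoning: e^x is a positive real number, and for a positive base B and real exponent n, B^n = e^(n·ln B). With B = e^x, ln B = x, so (e^x)^n = e^(n·x).
So the two sides agree for all real values of x and n for which both sides are defined.

Conclusion: Yes, this is an identity.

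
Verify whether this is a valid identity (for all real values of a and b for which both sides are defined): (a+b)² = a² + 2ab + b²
Yes, this is an identity.

Claim: (a+b)² = a² + 2ab + b².
Reasoning: Expand: (a+b)² = (a+b)(a+b) = a·a + a·b + b·a + b·b = a² + 2ab + b².
So the two sides agree for all real values of a and b for which both sides are defined.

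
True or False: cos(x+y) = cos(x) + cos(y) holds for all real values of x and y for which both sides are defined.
False.

Claim: cos(x+y) = cos(x) + cos(y).
Test a specific point where both sides are defined: x = π/6, y = -π/2.
LHS = cos(x+y) ≈ 0.5000
RHS = cos(x) + cos(y) ≈ 0.8660
Since 0.5000 ≠ 0.8660, the equation fails at this point, so it cannot hold for all real values of x and y for which both sides are defined.
The correct expansion is cos(x+y) = cos(x)cos(y) - sin(x)sin(y); cosine is not additive.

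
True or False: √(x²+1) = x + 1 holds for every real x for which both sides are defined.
Claim: √(x²+1) = x + 1.
Test a specific point where both sides are defined: x = 4.
LHS = √(x²+1) ≈ 4.1231
RHS = x + 1 ≈ 5.0000
Since 4.1231 ≠ 5.0000, the equation fails at this point, so it cannot hold for every real x for which both sides are defined.
(x+1)² = x² + 2x + 1 ≠ x² + 1 unless x = 0.

Conclusion: False.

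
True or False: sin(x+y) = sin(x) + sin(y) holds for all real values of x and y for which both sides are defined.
Claim: sin(x+y) = sin(x) + sin(y).
Test a specific point where both sides are defined: x = π/2, y = π/3.
LHS = sin(x+y) ≈ 0.5000
RHS = sin(x) + sin(y) ≈ 1.8660
Since 0.5000 ≠ 1.8660, the equation fails at this point, so it cannot hold for all real values of x and y for which both sides are defined.
The correct expansion is sin(x+y) = sin(x)cos(y) + cos(x)sin(y); sine is not additive.

Conclusion: False.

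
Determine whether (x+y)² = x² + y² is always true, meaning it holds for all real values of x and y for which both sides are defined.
Claim: (x+y)² = x² + y².
Test a specific point where both sides are defined: x = 1/2, y = 1/2.
LHS = (x+y)² ≈ 1.0000
RHS = x² + y² ≈ 0.5000
Since 1.0000 ≠ 0.5000, the equation fails at this point, so it cannot hold for all real values of x and y for which both sides are defined.
The correct expansion is (x+y)² = x² + 2xy + y²; the cross term 2xy is missing.

Conclusion: No, this is NOT an identity.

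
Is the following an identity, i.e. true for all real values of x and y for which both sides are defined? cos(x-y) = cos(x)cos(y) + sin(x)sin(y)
Claim: cos(x-y) = cos(x)cos(y) + sin(x)sin(y).
Reasoning: Replace y by -y in cos(x+y) = cos(x)cos(y) - sin(x)sin(y) and use cos(-y) = cos(y), sin(-y) = -sin(y): cos(x-y) = cos(x)cos(y) + sin(x)sin(y).
So the two sides agree for all real values of x and y for which both sides are defined.

Conclusion: Yes, this is an identity.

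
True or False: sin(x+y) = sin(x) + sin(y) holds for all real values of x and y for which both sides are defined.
Claim: sin(x+y) = sin(x) + sin(y).
Test a specific point where both sides are defined: x = 3π/4, y = π/2.
LHS = sin(x+y) ≈ -0.7071
RHS = sin(x) + sin(y) ≈ 1.7071
Since -0.7071 ≠ 1.7071, the equation fails at this point, so it cannot hold for all real values of x and y for which both sides are defined.
The correct expansion is sin(x+y) = sin(x)cos(y) + cos(x)sin(y); sine is not additive.

Conclusion: False.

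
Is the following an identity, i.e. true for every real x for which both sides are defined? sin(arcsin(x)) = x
Claim: sin(arcsin(x)) = x.
Reasoning: For -1 ≤ x ≤ 1 (where arcsin is defined), arcsin(x) is by definition an angle whose sine equals x. Taking the sine of that angle returns x. (Note the other order, arcsin(sin x) = x, is NOT an identity.)
So the two sides agree for every real x for which both sides are defined.

Conclusion: Yes, this is an identity.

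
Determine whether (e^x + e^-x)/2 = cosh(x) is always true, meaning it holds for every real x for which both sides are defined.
Yes, this is an identity.

Claim: (e^x + e^-x)/2 = cosh(x).
Reasoning: This is exactly the definition of the hyperbolic cosine: cosh(x) := (e^x + e^-x)/2.
So the two sides agree for every real x for which both sides are defined.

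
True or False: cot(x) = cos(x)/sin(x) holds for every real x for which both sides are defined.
True.

Claim: cot(x) = cos(x)/sin(x).
Reasoning: cot(x) is defined as 1/tan(x) = 1/(sin(x)/cos(x)) = cos(x)/sin(x), wherever sin(x) ≠ 0.
So the two sides agree for every real x for which both sides are defined.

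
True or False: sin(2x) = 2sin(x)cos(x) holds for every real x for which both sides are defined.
Claim: sin(2x) = 2sin(x)cos(x).
Reasoning: Put y = x in the addition formula sin(x+y) = sin(x)cos(y) + cos(x)sin(y): sin(2x) = sin(x)cos(x) + cos(x)sin(x) = 2sin(x)cos(x).
So the two sides agree for every real x for which both sides are defined.

Conclusion: True.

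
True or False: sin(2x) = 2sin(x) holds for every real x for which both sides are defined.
False.

Claim: sin(2x) = 2sin(x).
Test a specific point where both sides are defined: x = π/4.
LHS = sin(2x) ≈ 1.0000
RHS = 2sin(x) ≈ 1.4142
Since 1.0000 ≠ 1.4142, the equation fails at this point, so it cannot hold for every real x for which both sides are defined.
The correct double-angle formula is sin(2x) = 2sin(x)cos(x).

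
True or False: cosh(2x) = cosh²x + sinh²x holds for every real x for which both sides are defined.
True.

Claim: cosh(2x) = cosh²x + sinh²x.
Reasoning: cosh²x = (e^(2x) + 2 + e^(-2x))/4 and sinh²x = (e^(2x) - 2 + e^(-2x))/4. Adding gives (2e^(2x) + 2e^(-2x))/4 = (e^(2x) + e^(-2x))/2 = cosh(2x).
So the two sides agree for every real x for which both sides are defined.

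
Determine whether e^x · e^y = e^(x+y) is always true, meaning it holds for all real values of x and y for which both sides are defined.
Yes, this is an identity.

Claim: e^x · e^y = e^(x+y).
Reasoning: This is the law of exponents for a common base: multiplying powers adds exponents. E.g. from the series, (Σ x^j/j!)(Σ y^k/k!) = Σ_m (Σ_{j+k=m} x^j y^k/(j!k!)) = Σ_m (x+y)^m/m! by the binomial theorem.
So the two sides agree for all real values of x and y for which both sides are defined.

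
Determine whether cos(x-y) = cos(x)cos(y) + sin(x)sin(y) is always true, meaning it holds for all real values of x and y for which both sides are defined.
Yes, this is an identity.

Claim: cos(x-y) = cos(x)cos(y) + sin(x)sin(y).
Reasoning: Replace y by -y in cos(x+y) = cos(x)cos(y) - sin(x)sin(y) and use cos(-y) = cos(y), sin(-y) = -sin(y): cos(x-y) = cos(x)cos(y) + sin(x)sin(y).
So the two sides agree for all real values of x and y for which both sides are defined.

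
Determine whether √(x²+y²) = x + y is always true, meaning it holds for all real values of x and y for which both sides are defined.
Claim: √(x²+y²) = x + y.
Test a specific point where both sides are defined: x = 4, y = 2.
LHS = √(x²+y²) ≈ 4.4721
RHS = x + y ≈ 6.0000
Since 4.4721 ≠ 6.0000, the equation fails at this point, so it cannot hold for all real values of x and y for which both sides are defined.
(x+y)² = x² + 2xy + y², not x² + y², so the square root does not split this way.

Conclusion: No, this is NOT an identity.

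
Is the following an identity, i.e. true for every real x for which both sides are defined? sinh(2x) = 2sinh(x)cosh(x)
Yes, this is an identity.

Claim: sinh(2x) = 2sinh(x)cosh(x).
Reasoning: 2sinh(x)cosh(x) = 2 · (e^x - e^-x)/2 · (e^x + e^-x)/2 = (e^(2x) - e^(-2x))/2 = sinh(2x).
So the two sides agree for every real x for which both sides are defined.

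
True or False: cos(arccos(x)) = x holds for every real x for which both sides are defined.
Claim: cos(arccos(x)) = x.
Reasoning: For -1 ≤ x ≤ 1 (where arccos is defined), arccos(x) is by definition an angle whose cosine equals x. Taking the cosine of that angle returns x. (Note the other order, arccos(cos x) = x, is NOT an identity.)
So the two sides agree for every real x for which both sides are defined.

Conclusion: True.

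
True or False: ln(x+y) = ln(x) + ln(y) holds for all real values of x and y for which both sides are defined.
False.

Claim: ln(x+y) = ln(x) + ln(y).
Test a specific point where both sides are defined: x = 2, y = 5.
LHS = ln(x+y) ≈ 1.9459
RHS = ln(x) + ln(y) ≈ 2.3026
Since 1.9459 ≠ 2.3026, the equation fails at this point, so it cannot hold for all real values of x and y for which both sides are defined.
ln(x) + ln(y) = ln(xy), not ln(x+y).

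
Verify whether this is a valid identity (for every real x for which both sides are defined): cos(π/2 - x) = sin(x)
Claim: cos(π/2 - x) = sin(x).
Reasoning: Use cos(u - v) = cos(u)cos(v) + sin(u)sin(v) with u = π/2, v = x: cos(π/2)cos(x) + sin(π/2)sin(x) = 0·cos(x) + 1·sin(x) = sin(x).
So the two sides agree for every real x for which both sides are defined.

Conclusion: Yes, this is an identity.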